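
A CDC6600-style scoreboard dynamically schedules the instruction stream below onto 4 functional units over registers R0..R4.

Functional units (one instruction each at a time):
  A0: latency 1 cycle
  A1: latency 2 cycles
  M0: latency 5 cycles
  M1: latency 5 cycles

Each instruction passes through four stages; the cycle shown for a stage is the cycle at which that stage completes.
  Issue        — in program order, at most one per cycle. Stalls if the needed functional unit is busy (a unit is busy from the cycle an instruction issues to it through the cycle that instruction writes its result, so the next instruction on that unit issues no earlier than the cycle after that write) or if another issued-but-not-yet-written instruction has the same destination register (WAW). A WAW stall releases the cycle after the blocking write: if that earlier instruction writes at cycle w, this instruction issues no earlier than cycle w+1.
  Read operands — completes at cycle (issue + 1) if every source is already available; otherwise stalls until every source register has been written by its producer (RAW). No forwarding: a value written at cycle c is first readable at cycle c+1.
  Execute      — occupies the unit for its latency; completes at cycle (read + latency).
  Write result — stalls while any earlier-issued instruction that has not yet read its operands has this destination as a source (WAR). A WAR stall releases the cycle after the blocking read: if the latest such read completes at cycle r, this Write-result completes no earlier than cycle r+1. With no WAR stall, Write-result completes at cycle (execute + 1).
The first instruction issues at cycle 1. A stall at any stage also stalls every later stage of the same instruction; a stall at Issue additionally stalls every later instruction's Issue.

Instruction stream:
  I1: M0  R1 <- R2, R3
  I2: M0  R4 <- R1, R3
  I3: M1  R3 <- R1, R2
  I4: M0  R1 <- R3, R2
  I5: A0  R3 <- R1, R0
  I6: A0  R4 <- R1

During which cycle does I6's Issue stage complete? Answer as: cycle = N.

I1: IS=1 RO=2 EX=7 WR=8
I2: IS=9 RO=10 EX=15 WR=16  [struct: M0 busy until I1 writes@8]
I3: IS=10 RO=11 EX=16 WR=17
I4: IS=17 RO=18 EX=23 WR=24  [struct: M0 busy until I2 writes@16]
I5: IS=18 RO=25 EX=26 WR=27  [RAW R1: wait I4 write@24]
I6: IS=28 RO=29 EX=30 WR=31  [struct: A0 busy until I5 writes@27]

cycle = 28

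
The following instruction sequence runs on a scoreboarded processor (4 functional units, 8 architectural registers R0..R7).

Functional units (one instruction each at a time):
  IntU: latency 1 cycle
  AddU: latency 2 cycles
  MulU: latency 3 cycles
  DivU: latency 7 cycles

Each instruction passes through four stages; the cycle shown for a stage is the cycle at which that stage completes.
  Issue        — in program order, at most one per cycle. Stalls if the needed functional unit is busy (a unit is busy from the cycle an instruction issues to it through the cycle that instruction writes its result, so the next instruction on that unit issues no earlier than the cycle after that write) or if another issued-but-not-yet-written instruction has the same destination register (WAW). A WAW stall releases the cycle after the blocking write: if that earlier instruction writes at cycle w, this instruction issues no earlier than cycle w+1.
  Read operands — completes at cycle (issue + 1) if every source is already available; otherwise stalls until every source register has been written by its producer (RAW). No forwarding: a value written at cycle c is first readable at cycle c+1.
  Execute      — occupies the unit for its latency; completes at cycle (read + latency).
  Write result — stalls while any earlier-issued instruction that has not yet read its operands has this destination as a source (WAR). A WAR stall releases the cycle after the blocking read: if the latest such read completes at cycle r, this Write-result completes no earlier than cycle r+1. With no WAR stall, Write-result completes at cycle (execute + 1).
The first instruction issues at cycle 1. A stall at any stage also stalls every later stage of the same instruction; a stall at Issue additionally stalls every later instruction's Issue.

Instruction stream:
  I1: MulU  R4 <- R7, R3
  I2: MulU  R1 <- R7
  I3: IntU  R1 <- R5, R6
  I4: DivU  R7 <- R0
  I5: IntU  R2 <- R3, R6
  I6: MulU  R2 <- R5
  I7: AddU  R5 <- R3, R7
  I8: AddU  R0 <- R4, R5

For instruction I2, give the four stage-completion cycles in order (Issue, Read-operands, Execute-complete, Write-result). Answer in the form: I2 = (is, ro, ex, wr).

c1: issue I1 (MulU)
c2: I1 read-ops
c5: I1 finished on MulU
c6: I1→R4
c7: issue I2 (MulU)
c8: I2 read-ops
c11: I2 finished on MulU
c12: I2→R1
c13: issue I3 (IntU)
c14: I3 read-ops · issue I4 (DivU)
c15: I3 finished on IntU · I4 read-ops
c16: I3→R1
c17: issue I5 (IntU)
c18: I5 read-ops
c19: I5 finished on IntU
c20: I5→R2
c21: issue I6 (MulU)
c22: I4 finished on DivU · I6 read-ops · issue I7 (AddU)
c23: I4→R7
c24: I7 read-ops
c25: I6 finished on MulU
c26: I6→R2 · I7 finished on AddU
c27: I7→R5
c28: issue I8 (AddU)
c29: I8 read-ops
c31: I8 finished on AddU
c32: I8→R0

I2 = (7, 8, 11, 12)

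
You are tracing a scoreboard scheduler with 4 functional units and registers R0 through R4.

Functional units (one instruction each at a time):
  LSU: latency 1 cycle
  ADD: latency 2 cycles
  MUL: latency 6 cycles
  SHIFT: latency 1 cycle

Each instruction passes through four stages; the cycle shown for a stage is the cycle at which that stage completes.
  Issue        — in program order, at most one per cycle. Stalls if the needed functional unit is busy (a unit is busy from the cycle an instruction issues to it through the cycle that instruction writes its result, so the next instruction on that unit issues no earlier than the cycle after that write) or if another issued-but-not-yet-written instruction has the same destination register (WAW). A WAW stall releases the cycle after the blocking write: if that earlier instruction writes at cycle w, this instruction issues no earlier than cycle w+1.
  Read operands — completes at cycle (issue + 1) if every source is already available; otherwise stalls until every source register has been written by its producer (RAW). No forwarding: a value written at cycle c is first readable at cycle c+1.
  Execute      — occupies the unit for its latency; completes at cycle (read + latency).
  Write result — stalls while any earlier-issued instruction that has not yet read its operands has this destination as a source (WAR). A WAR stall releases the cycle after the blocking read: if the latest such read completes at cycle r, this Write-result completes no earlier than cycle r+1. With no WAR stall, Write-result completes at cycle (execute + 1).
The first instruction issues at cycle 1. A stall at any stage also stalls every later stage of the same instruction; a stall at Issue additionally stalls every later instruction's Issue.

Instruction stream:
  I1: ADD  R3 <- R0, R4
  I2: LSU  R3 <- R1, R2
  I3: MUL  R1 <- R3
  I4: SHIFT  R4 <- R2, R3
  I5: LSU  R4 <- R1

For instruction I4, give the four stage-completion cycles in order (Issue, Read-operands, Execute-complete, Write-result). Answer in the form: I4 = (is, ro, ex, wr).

I4 = (8, 10, 11, 12)

c1: I1→ADD
c2: I1 RO
c4: I1 EX
c5: I1 WR R3
c6: I2→LSU
c7: I2 RO · I3→MUL
c8: I2 EX · I4→SHIFT
c9: I2 WR R3
c10: I3 RO · I4 RO
c11: I4 EX
c12: I4 WR R4
c13: I5→LSU
c16: I3 EX
c17: I3 WR R1
c18: I5 RO
c19: I5 EX
c20: I5 WR R4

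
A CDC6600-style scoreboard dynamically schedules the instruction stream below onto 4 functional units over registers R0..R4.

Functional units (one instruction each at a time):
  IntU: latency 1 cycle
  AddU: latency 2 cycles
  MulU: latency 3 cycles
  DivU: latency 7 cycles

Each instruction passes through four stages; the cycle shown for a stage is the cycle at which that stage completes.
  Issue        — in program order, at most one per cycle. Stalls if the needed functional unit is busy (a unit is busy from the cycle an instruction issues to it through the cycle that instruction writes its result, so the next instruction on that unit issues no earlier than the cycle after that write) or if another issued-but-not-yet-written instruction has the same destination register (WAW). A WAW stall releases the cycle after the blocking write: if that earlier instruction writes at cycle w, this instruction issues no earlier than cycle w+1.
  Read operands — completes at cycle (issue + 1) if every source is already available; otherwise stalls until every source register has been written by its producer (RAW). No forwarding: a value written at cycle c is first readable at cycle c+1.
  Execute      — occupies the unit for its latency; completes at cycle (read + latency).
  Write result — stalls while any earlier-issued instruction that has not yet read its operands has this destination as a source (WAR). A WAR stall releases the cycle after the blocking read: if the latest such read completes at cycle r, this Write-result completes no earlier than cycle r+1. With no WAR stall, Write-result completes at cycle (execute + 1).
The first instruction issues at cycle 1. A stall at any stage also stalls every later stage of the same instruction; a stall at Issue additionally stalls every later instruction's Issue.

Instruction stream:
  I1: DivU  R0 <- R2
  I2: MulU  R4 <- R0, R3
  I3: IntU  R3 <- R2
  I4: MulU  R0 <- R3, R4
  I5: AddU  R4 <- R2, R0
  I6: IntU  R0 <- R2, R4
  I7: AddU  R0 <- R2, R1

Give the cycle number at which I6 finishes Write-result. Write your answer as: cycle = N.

cycle = 28

[I1] 1/2/9/10
[I2] 2/11/14/15  (RAW R0: wait I1 write@10)
[I3] 3/4/5/12  (WAR R3: wait I2 read@11)
[I4] 16/17/20/21  (struct: MulU busy until I2 writes@15)
[I5] 17/22/24/25  (RAW R0: wait I4 write@21)
[I6] 22/26/27/28  (WAW R0: wait I4 write@21; RAW R4: wait I5 write@25)
[I7] 29/30/32/33  (WAW R0: wait I6 write@28)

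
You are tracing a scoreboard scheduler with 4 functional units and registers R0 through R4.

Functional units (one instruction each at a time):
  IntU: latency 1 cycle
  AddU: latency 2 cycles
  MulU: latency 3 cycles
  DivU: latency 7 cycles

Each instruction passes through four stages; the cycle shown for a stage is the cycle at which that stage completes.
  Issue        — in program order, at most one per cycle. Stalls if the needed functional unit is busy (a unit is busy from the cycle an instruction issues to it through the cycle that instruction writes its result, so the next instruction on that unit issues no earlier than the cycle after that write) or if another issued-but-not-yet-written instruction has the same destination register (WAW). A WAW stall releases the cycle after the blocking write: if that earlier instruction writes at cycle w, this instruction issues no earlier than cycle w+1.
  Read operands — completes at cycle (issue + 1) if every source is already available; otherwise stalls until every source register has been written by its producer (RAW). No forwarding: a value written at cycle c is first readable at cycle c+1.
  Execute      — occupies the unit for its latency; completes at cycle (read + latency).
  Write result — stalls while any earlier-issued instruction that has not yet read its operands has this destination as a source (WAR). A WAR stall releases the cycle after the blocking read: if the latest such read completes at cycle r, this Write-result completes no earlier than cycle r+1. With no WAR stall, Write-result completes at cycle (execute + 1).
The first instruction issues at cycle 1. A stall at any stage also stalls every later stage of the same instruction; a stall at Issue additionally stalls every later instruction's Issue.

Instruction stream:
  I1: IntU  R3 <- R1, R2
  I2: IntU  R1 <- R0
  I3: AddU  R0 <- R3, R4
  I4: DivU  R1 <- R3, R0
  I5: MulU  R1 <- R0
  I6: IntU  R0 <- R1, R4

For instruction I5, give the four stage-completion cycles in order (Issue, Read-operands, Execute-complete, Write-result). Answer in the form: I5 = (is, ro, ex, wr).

I5 = (20, 21, 24, 25)

[1] I1→IntU
[2] I1 RO
[3] I1 EX
[4] I1 WR R3
[5] I2→IntU
[6] I2 RO | I3→AddU
[7] I2 EX | I3 RO
[8] I2 WR R1
[9] I3 EX | I4→DivU
[10] I3 WR R0
[11] I4 RO
[18] I4 EX
[19] I4 WR R1
[20] I5→MulU
[21] I5 RO | I6→IntU
[24] I5 EX
[25] I5 WR R1
[26] I6 RO
[27] I6 EX
[28] I6 WR R0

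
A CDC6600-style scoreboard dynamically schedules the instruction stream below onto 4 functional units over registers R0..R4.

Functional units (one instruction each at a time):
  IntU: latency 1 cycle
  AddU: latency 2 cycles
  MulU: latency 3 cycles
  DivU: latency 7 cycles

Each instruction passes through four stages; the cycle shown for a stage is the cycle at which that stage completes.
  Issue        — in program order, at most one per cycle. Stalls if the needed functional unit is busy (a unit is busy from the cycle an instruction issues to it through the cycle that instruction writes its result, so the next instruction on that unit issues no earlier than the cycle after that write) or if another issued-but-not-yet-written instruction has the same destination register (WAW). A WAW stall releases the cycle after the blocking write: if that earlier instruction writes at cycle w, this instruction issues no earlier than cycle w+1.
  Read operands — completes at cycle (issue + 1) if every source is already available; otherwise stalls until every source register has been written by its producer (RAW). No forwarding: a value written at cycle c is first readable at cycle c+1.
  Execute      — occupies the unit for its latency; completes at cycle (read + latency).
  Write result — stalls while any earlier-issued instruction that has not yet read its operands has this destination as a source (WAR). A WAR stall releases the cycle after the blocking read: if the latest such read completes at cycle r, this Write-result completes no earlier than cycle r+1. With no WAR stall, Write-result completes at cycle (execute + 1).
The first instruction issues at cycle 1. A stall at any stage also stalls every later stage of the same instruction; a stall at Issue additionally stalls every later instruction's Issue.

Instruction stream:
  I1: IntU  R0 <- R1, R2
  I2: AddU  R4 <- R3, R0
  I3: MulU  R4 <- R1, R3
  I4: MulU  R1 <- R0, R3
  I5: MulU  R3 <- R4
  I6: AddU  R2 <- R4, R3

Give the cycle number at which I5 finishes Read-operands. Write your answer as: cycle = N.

I1 -> (1, 2, 3, 4)
I2 -> (2, 5, 7, 8)  // RAW R0: wait I1 write@4
I3 -> (9, 10, 13, 14)  // WAW R4: wait I2 write@8
I4 -> (15, 16, 19, 20)  // struct: MulU busy until I3 writes@14
I5 -> (21, 22, 25, 26)  // struct: MulU busy until I4 writes@20
I6 -> (22, 27, 29, 30)  // RAW R3: wait I5 write@26

cycle = 22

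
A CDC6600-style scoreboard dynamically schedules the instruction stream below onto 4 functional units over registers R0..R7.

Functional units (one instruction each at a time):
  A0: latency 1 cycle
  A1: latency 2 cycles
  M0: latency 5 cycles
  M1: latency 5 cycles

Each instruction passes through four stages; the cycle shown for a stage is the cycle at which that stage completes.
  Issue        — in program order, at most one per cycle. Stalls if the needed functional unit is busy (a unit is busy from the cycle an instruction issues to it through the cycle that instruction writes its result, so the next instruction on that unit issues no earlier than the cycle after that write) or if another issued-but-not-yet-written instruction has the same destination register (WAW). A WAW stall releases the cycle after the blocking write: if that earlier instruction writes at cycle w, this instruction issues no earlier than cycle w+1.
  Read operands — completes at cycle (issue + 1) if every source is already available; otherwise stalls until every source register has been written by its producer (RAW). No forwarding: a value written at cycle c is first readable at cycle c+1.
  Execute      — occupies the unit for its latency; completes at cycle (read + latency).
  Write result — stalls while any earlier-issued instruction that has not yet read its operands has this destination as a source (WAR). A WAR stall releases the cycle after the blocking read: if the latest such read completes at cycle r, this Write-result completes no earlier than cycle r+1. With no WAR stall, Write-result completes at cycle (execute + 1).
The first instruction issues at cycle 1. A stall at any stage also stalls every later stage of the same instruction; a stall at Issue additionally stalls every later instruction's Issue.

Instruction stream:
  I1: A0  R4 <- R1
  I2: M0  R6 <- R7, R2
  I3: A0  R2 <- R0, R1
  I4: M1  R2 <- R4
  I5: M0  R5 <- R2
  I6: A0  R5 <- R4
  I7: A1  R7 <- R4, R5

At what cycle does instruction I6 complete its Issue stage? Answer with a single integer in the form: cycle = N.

cycle = 24

cycle 1: issue I1 (A0)
cycle 2: I1 read-ops, issue I2 (M0)
cycle 3: I1 finished on A0, I2 read-ops
cycle 4: I1→R4
cycle 5: issue I3 (A0)
cycle 6: I3 read-ops
cycle 7: I3 finished on A0
cycle 8: I2 finished on M0, I3→R2
cycle 9: I2→R6, issue I4 (M1)
cycle 10: I4 read-ops, issue I5 (M0)
cycle 15: I4 finished on M1
cycle 16: I4→R2
cycle 17: I5 read-ops
cycle 22: I5 finished on M0
cycle 23: I5→R5
cycle 24: issue I6 (A0)
cycle 25: I6 read-ops, issue I7 (A1)
cycle 26: I6 finished on A0
cycle 27: I6→R5
cycle 28: I7 read-ops
cycle 30: I7 finished on A1
cycle 31: I7→R7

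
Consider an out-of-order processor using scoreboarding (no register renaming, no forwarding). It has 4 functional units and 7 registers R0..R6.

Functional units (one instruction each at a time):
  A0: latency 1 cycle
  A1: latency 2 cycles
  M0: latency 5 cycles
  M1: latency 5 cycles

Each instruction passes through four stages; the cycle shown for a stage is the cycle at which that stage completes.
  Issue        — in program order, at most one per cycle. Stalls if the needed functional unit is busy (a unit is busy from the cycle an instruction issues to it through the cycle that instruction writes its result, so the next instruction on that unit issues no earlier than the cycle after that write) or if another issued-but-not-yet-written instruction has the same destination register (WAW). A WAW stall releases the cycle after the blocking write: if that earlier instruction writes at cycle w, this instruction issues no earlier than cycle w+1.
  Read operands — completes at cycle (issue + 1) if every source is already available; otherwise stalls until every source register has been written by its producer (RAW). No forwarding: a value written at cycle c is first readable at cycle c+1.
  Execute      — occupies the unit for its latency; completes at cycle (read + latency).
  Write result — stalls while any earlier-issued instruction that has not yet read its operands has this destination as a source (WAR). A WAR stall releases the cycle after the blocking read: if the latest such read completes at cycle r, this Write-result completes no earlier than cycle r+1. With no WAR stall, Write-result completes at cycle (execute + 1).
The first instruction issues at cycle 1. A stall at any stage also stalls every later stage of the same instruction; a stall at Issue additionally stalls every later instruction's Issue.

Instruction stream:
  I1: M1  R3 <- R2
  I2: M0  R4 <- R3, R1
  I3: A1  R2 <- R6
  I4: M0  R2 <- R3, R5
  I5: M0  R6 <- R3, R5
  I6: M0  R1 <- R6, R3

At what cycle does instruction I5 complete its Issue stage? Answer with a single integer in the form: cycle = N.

1) issue 1, read 2, done 7, write 8
2) issue 2, read 9, done 14, write 15  <RAW R3: wait I1 write@8>
3) issue 3, read 4, done 6, write 7
4) issue 16, read 17, done 22, write 23  <struct: M0 busy until I2 writes@15>
5) issue 24, read 25, done 30, write 31  <struct: M0 busy until I4 writes@23>
6) issue 32, read 33, done 38, write 39  <struct: M0 busy until I5 writes@31>

cycle = 24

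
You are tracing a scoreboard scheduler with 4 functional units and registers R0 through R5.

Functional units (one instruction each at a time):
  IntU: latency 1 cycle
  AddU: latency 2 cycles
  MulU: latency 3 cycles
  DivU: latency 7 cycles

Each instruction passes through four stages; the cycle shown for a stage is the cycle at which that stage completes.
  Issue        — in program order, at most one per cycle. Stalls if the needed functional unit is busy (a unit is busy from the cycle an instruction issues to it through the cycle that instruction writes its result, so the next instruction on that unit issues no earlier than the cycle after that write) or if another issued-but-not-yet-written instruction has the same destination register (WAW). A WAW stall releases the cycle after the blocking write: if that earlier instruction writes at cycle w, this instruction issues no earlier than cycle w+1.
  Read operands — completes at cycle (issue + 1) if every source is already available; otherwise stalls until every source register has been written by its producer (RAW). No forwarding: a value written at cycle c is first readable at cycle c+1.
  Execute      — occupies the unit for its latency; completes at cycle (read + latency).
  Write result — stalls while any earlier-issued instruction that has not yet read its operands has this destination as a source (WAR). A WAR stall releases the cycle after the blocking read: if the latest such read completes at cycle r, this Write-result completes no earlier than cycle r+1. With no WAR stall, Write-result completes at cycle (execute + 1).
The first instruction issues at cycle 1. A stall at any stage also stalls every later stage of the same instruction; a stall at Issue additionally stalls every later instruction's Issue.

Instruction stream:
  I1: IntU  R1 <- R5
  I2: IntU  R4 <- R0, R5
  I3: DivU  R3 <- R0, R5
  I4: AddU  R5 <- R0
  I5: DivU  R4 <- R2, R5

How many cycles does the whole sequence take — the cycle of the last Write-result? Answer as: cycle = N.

cycle 1: issue I1 (IntU)
cycle 2: I1 read-ops
cycle 3: I1 finished on IntU
cycle 4: I1→R1
cycle 5: issue I2 (IntU)
cycle 6: I2 read-ops; issue I3 (DivU)
cycle 7: I2 finished on IntU; I3 read-ops; issue I4 (AddU)
cycle 8: I2→R4; I4 read-ops
cycle 10: I4 finished on AddU
cycle 11: I4→R5
cycle 14: I3 finished on DivU
cycle 15: I3→R3
cycle 16: issue I5 (DivU)
cycle 17: I5 read-ops
cycle 24: I5 finished on DivU
cycle 25: I5→R4

cycle = 25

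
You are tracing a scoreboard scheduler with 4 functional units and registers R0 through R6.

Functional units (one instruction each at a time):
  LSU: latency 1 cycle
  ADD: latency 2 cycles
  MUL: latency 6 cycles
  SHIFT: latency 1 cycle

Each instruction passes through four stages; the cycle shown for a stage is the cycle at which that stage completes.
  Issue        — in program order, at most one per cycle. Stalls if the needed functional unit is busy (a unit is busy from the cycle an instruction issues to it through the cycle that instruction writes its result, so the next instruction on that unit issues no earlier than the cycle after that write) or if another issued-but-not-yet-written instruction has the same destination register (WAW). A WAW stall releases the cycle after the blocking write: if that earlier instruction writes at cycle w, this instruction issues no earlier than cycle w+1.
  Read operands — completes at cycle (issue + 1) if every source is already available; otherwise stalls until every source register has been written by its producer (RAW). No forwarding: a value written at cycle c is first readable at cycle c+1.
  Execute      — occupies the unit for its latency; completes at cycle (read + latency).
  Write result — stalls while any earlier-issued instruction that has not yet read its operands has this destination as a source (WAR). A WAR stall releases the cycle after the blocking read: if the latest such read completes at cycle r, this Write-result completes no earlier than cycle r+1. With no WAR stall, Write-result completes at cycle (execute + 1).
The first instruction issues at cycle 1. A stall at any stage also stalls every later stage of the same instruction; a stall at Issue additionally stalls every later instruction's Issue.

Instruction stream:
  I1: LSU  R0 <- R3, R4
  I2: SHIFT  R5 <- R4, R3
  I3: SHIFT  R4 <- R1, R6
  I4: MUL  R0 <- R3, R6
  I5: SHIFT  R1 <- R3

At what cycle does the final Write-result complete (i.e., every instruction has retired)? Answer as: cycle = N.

I1  is:1  ro:2  ex:3  wr:4
I2  is:2  ro:3  ex:4  wr:5
I3  is:6  ro:7  ex:8  wr:9  — struct: SHIFT busy until I2 writes@5
I4  is:7  ro:8  ex:14  wr:15
I5  is:10  ro:11  ex:12  wr:13  — struct: SHIFT busy until I3 writes@9

cycle = 15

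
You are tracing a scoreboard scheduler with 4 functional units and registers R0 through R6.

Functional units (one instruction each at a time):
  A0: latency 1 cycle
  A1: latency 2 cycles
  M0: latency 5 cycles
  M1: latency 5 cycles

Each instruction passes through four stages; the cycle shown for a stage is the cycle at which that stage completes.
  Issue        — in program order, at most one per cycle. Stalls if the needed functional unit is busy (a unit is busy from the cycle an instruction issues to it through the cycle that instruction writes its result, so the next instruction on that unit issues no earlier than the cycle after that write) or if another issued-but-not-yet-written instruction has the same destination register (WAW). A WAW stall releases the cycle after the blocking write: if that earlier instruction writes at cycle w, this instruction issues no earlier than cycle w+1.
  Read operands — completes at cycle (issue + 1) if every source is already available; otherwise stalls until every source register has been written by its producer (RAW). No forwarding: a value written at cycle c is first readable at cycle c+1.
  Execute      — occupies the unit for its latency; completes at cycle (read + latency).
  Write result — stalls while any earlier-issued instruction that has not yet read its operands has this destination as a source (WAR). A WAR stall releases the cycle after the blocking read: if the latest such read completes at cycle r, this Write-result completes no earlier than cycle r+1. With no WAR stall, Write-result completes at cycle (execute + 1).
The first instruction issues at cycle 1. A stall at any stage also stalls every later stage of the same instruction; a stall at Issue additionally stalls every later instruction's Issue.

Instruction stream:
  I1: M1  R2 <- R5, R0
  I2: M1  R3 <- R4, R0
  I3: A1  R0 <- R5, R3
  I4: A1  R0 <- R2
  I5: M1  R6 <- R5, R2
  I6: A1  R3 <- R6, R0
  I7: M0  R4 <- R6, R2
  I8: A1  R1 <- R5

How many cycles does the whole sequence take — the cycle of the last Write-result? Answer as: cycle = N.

[I1] 1/2/7/8
[I2] 9/10/15/16  (struct: M1 busy until I1 writes@8)
[I3] 10/17/19/20  (RAW R3: wait I2 write@16)
[I4] 21/22/24/25  (struct: A1 busy until I3 writes@20)
[I5] 22/23/28/29
[I6] 26/30/32/33  (struct: A1 busy until I4 writes@25; RAW R6: wait I5 write@29)
[I7] 27/30/35/36  (RAW R6: wait I5 write@29)
[I8] 34/35/37/38  (struct: A1 busy until I6 writes@33)

cycle = 38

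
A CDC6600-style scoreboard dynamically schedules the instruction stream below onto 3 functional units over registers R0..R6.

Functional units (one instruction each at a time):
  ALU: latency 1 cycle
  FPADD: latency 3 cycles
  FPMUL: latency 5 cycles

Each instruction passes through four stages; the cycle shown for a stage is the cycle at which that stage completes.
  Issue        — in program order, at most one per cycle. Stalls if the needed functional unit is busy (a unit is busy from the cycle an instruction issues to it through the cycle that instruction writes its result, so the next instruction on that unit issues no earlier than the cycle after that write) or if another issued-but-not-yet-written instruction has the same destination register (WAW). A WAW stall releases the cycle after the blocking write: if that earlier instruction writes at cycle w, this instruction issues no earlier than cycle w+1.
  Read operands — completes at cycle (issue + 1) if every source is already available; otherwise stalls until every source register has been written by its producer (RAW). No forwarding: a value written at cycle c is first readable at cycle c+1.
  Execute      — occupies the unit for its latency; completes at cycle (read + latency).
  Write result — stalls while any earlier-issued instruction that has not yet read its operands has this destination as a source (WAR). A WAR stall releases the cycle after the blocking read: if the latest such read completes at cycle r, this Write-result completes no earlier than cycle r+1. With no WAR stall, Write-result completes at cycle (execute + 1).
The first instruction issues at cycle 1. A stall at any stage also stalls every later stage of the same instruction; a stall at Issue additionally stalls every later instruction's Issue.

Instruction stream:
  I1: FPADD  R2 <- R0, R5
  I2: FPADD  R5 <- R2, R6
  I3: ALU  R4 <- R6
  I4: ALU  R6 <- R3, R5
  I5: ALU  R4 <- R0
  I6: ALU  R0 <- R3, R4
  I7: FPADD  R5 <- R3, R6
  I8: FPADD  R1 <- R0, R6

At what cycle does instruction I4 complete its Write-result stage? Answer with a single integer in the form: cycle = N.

t=1  issue I1 (FPADD)
t=2  I1 read-ops
t=5  I1 finished on FPADD
t=6  I1→R2
t=7  issue I2 (FPADD)
t=8  I2 read-ops; issue I3 (ALU)
t=9  I3 read-ops
t=10  I3 finished on ALU
t=11  I2 finished on FPADD; I3→R4
t=12  I2→R5; issue I4 (ALU)
t=13  I4 read-ops
t=14  I4 finished on ALU
t=15  I4→R6
t=16  issue I5 (ALU)
t=17  I5 read-ops
t=18  I5 finished on ALU
t=19  I5→R4
t=20  issue I6 (ALU)
t=21  I6 read-ops; issue I7 (FPADD)
t=22  I6 finished on ALU; I7 read-ops
t=23  I6→R0
t=25  I7 finished on FPADD
t=26  I7→R5
t=27  issue I8 (FPADD)
t=28  I8 read-ops
t=31  I8 finished on FPADD
t=32  I8→R1

cycle = 15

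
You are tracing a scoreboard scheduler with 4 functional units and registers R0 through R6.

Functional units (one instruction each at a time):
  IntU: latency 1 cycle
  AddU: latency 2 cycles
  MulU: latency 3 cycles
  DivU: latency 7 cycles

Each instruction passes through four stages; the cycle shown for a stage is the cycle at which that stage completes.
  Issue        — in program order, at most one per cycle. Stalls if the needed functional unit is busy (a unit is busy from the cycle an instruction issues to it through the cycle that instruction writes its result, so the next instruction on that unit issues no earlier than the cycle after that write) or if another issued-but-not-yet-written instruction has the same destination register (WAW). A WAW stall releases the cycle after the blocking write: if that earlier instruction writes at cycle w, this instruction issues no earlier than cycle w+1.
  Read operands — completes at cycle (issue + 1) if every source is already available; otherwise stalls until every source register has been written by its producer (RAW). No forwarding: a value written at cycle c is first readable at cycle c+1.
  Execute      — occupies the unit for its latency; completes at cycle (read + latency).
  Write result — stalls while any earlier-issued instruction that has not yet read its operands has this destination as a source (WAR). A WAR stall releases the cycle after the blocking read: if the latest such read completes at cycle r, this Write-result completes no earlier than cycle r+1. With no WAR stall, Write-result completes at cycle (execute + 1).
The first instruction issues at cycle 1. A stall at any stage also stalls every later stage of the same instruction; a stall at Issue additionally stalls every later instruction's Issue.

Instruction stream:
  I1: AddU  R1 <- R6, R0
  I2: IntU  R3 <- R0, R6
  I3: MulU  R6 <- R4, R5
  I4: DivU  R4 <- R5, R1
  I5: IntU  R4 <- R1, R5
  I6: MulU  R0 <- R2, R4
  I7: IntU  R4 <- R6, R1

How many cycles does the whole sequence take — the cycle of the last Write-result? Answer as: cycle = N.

cycle 1: I1→AddU
cycle 2: I1 RO · I2→IntU
cycle 3: I2 RO · I3→MulU
cycle 4: I1 EX · I2 EX · I3 RO · I4→DivU
cycle 5: I1 WR R1 · I2 WR R3
cycle 6: I4 RO
cycle 7: I3 EX
cycle 8: I3 WR R6
cycle 13: I4 EX
cycle 14: I4 WR R4
cycle 15: I5→IntU
cycle 16: I5 RO · I6→MulU
cycle 17: I5 EX
cycle 18: I5 WR R4
cycle 19: I6 RO · I7→IntU
cycle 20: I7 RO
cycle 21: I7 EX
cycle 22: I6 EX · I7 WR R4
cycle 23: I6 WR R0

cycle = 23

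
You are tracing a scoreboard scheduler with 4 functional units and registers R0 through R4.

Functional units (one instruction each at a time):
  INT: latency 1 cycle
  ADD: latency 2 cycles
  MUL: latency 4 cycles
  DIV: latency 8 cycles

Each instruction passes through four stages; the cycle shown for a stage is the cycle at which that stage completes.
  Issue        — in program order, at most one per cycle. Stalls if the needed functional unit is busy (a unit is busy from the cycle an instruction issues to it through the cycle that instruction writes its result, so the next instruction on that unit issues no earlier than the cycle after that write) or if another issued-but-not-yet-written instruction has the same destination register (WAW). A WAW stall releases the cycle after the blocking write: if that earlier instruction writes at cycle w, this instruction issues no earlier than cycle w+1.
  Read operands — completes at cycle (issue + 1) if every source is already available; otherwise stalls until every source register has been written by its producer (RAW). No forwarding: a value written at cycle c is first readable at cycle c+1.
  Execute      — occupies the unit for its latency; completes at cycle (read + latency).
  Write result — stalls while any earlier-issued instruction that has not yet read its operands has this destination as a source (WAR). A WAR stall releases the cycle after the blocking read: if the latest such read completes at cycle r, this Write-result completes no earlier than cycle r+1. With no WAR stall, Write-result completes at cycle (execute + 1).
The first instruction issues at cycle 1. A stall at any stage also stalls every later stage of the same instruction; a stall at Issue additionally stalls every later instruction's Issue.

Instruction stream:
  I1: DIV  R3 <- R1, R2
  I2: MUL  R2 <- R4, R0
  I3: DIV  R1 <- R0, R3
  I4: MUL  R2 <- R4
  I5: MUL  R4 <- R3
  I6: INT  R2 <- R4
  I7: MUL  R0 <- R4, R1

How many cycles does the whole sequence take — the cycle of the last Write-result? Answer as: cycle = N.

cycle = 33

c1: I1 dispatched to DIV
c2: I1 operands ready; I2 dispatched to MUL
c3: I2 operands ready
c7: I2 complete
c8: R2←I2
c10: I1 complete
c11: R3←I1
c12: I3 dispatched to DIV
c13: I3 operands ready; I4 dispatched to MUL
c14: I4 operands ready
c18: I4 complete
c19: R2←I4
c20: I5 dispatched to MUL
c21: I3 complete; I5 operands ready; I6 dispatched to INT
c22: R1←I3
c25: I5 complete
c26: R4←I5
c27: I6 operands ready; I7 dispatched to MUL
c28: I6 complete; I7 operands ready
c29: R2←I6
c32: I7 complete
c33: R0←I7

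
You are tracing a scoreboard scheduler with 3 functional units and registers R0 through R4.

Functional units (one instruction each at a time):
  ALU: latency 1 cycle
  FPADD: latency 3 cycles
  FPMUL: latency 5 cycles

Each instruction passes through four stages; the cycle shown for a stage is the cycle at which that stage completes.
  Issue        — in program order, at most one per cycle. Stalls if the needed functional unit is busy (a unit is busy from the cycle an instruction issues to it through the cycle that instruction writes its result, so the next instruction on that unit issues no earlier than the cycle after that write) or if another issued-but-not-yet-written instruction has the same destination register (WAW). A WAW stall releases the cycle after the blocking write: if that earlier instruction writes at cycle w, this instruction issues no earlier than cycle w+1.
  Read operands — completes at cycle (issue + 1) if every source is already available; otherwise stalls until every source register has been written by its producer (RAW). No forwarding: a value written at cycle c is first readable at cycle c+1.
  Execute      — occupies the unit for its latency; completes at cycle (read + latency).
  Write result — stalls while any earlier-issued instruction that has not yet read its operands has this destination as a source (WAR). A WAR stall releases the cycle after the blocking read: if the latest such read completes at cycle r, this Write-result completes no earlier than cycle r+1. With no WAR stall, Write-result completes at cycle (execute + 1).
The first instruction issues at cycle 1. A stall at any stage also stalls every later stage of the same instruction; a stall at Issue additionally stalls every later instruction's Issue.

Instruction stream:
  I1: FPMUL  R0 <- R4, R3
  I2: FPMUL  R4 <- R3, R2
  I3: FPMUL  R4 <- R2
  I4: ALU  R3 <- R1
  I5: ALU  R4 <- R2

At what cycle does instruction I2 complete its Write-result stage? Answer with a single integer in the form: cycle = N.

cycle = 16

cycle 1: issue I1 (FPMUL)
cycle 2: I1 read-ops
cycle 7: I1 finished on FPMUL
cycle 8: I1→R0
cycle 9: issue I2 (FPMUL)
cycle 10: I2 read-ops
cycle 15: I2 finished on FPMUL
cycle 16: I2→R4
cycle 17: issue I3 (FPMUL)
cycle 18: I3 read-ops · issue I4 (ALU)
cycle 19: I4 read-ops
cycle 20: I4 finished on ALU
cycle 21: I4→R3
cycle 23: I3 finished on FPMUL
cycle 24: I3→R4
cycle 25: issue I5 (ALU)
cycle 26: I5 read-ops
cycle 27: I5 finished on ALU
cycle 28: I5→R4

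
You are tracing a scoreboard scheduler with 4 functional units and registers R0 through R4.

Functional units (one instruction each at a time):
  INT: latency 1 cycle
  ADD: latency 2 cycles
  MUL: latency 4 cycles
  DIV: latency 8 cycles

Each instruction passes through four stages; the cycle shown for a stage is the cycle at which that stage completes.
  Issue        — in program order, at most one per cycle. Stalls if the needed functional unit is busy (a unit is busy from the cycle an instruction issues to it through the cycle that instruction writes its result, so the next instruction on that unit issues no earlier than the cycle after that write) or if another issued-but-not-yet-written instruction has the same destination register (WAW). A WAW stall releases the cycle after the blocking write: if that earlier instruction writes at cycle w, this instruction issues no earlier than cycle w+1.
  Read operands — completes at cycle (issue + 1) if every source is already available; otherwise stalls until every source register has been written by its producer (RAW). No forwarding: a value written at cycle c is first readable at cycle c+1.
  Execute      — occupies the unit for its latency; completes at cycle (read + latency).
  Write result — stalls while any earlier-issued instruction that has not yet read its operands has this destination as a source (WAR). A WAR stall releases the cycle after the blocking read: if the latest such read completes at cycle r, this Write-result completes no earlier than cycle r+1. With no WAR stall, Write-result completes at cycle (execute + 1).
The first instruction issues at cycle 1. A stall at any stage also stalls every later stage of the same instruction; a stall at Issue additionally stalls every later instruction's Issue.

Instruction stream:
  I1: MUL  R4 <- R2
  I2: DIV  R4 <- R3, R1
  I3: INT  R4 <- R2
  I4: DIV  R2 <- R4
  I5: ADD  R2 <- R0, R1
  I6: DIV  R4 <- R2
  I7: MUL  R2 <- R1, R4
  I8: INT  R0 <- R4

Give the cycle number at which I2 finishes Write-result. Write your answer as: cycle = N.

cycle = 18

t=1  I1→MUL
t=2  I1 RO
t=6  I1 EX
t=7  I1 WR R4
t=8  I2→DIV
t=9  I2 RO
t=17  I2 EX
t=18  I2 WR R4
t=19  I3→INT
t=20  I3 RO; I4→DIV
t=21  I3 EX
t=22  I3 WR R4
t=23  I4 RO
t=31  I4 EX
t=32  I4 WR R2
t=33  I5→ADD
t=34  I5 RO; I6→DIV
t=36  I5 EX
t=37  I5 WR R2
t=38  I6 RO; I7→MUL
t=39  I8→INT
t=46  I6 EX
t=47  I6 WR R4
t=48  I7 RO; I8 RO
t=49  I8 EX
t=50  I8 WR R0
t=52  I7 EX
t=53  I7 WR R2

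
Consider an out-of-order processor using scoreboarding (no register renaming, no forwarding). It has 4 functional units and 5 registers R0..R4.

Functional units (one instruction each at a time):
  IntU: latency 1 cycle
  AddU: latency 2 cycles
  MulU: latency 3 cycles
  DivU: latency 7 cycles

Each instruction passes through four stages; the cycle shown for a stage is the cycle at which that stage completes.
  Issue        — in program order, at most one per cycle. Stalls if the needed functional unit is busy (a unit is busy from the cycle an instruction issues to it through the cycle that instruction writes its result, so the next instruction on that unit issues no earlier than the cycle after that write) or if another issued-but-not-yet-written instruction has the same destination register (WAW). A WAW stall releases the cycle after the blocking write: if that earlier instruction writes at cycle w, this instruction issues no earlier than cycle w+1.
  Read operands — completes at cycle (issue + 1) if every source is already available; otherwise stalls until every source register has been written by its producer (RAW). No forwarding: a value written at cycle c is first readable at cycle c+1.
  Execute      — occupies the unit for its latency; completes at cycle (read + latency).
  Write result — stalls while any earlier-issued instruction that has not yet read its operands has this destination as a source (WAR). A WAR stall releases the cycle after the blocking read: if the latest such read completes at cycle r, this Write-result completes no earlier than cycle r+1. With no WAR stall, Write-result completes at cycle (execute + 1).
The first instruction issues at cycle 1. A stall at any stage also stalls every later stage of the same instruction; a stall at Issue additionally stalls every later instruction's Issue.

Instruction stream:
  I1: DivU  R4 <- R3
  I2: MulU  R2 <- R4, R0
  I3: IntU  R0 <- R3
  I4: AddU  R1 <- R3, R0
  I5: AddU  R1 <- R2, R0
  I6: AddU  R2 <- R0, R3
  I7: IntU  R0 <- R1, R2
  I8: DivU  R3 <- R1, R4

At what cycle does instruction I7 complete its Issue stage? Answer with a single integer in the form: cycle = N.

[I1] 1/2/9/10
[I2] 2/11/14/15  (RAW R4: wait I1 write@10)
[I3] 3/4/5/12  (WAR R0: wait I2 read@11)
[I4] 4/13/15/16  (RAW R0: wait I3 write@12)
[I5] 17/18/20/21  (struct: AddU busy until I4 writes@16)
[I6] 22/23/25/26  (struct: AddU busy until I5 writes@21)
[I7] 23/27/28/29  (RAW R2: wait I6 write@26)
[I8] 24/25/32/33

cycle = 23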